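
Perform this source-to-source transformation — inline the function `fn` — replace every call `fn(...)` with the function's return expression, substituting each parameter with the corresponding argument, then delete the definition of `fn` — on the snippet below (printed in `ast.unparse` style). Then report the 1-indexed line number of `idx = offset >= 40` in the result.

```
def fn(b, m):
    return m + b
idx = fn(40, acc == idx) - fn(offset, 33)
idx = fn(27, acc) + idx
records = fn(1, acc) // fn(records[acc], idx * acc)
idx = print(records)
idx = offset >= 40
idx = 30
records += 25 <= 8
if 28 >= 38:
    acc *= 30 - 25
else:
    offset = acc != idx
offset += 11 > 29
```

Transformed code:
idx = (acc == idx) + 40 - (33 + offset)
idx = acc + 27 + idx
records = (acc + 1) // (idx * acc + records[acc])
idx = print(records)
idx = offset >= 40
idx = 30
records += 25 <= 8
if 28 >= 38:
    acc *= 30 - 25
else:
    offset = acc != idx
offset += 11 > 29

5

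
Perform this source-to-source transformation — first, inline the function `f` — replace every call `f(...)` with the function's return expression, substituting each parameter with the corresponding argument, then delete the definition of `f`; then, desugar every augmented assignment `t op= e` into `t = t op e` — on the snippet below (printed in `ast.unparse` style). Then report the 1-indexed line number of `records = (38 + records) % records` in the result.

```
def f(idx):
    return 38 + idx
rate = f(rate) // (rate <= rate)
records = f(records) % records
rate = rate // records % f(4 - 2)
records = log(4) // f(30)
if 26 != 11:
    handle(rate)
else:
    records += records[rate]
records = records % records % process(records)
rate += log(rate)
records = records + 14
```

2

Transformed code:
rate = (38 + rate) // (rate <= rate)
records = (38 + records) % records
rate = rate // records % (38 + (4 - 2))
records = log(4) // (38 + 30)
if 26 != 11:
    handle(rate)
else:
    records = records + records[rate]
records = records % records % process(records)
rate = rate + log(rate)
records = records + 14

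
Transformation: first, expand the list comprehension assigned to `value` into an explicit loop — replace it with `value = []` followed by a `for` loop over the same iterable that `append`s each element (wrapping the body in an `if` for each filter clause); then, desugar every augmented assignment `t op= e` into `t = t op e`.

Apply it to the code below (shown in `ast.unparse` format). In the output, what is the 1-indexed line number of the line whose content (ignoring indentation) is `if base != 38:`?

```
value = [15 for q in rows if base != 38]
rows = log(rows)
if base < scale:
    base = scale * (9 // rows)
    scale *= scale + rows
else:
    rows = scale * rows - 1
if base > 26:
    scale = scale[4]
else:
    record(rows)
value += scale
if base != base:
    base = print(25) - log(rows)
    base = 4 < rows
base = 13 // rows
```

3

Transformed code:
value = []
for q in rows:
    if base != 38:
        value.append(15)
rows = log(rows)
if base < scale:
    base = scale * (9 // rows)
    scale = scale * (scale + rows)
else:
    rows = scale * rows - 1
if base > 26:
    scale = scale[4]
else:
    record(rows)
value = value + scale
if base != base:
    base = print(25) - log(rows)
    base = 4 < rows
base = 13 // rows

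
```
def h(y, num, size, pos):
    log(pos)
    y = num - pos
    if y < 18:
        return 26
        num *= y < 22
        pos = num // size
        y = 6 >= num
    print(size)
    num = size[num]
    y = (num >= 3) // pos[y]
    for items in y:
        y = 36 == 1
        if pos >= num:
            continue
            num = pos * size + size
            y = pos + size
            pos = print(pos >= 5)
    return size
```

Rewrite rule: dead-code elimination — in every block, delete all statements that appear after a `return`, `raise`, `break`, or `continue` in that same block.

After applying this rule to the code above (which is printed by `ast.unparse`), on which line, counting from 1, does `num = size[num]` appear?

7

Transformed code:
def h(y, num, size, pos):
    log(pos)
    y = num - pos
    if y < 18:
        return 26
    print(size)
    num = size[num]
    y = (num >= 3) // pos[y]
    for items in y:
        y = 36 == 1
        if pos >= num:
            continue
    return size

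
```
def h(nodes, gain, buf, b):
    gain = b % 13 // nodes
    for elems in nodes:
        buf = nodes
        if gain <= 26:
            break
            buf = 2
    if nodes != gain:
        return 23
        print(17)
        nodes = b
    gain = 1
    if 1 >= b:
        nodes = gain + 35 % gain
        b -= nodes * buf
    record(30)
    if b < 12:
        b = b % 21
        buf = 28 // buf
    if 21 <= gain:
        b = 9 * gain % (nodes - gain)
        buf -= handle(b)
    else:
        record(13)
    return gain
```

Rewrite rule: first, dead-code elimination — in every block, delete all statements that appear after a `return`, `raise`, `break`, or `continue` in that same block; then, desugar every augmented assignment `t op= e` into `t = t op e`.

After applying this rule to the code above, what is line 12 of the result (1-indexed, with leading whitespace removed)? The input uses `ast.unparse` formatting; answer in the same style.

Transformed code:
def h(nodes, gain, buf, b):
    gain = b % 13 // nodes
    for elems in nodes:
        buf = nodes
        if gain <= 26:
            break
    if nodes != gain:
        return 23
    gain = 1
    if 1 >= b:
        nodes = gain + 35 % gain
        b = b - nodes * buf
    record(30)
    if b < 12:
        b = b % 21
        buf = 28 // buf
    if 21 <= gain:
        b = 9 * gain % (nodes - gain)
        buf = buf - handle(b)
    else:
        record(13)
    return gain

b = b - nodes * buf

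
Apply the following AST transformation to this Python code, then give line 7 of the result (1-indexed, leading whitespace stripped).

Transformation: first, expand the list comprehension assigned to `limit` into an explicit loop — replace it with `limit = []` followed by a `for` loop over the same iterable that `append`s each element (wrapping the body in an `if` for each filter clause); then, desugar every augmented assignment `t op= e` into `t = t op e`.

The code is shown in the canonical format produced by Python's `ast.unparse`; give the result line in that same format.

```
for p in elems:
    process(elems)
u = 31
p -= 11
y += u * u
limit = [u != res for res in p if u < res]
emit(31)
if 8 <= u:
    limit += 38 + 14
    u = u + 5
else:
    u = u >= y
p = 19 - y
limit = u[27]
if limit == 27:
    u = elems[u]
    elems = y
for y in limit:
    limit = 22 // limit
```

for res in p:

Transformed code:
for p in elems:
    process(elems)
u = 31
p = p - 11
y = y + u * u
limit = []
for res in p:
    if u < res:
        limit.append(u != res)
emit(31)
if 8 <= u:
    limit = limit + (38 + 14)
    u = u + 5
else:
    u = u >= y
p = 19 - y
limit = u[27]
if limit == 27:
    u = elems[u]
    elems = y
for y in limit:
    limit = 22 // limit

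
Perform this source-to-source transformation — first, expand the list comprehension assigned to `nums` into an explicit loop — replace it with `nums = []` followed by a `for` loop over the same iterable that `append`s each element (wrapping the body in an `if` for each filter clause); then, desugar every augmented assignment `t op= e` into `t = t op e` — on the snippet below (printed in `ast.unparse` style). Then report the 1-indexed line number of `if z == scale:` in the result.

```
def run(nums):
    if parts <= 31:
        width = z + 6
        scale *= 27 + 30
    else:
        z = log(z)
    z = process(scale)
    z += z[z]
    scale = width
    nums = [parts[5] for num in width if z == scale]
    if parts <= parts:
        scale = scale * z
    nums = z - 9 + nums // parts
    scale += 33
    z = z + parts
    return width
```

Transformed code:
def run(nums):
    if parts <= 31:
        width = z + 6
        scale = scale * (27 + 30)
    else:
        z = log(z)
    z = process(scale)
    z = z + z[z]
    scale = width
    nums = []
    for num in width:
        if z == scale:
            nums.append(parts[5])
    if parts <= parts:
        scale = scale * z
    nums = z - 9 + nums // parts
    scale = scale + 33
    z = z + parts
    return width

12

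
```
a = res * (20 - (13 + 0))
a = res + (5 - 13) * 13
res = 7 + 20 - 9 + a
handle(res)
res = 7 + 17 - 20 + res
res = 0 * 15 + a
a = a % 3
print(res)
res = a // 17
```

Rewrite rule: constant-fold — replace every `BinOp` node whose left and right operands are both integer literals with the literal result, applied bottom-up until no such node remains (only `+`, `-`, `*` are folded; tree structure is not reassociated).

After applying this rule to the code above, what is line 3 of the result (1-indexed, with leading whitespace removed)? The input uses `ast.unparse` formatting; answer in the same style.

res = 18 + a

Transformed code:
a = res * 7
a = res + -104
res = 18 + a
handle(res)
res = 4 + res
res = 0 + a
a = a % 3
print(res)
res = a // 17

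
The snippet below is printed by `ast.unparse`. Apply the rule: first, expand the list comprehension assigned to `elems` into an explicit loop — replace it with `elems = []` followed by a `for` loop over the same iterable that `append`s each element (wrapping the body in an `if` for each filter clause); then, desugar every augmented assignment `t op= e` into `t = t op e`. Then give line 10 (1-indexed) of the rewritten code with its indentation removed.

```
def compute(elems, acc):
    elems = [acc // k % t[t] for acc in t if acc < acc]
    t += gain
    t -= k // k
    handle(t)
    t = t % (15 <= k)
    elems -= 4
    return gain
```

Transformed code:
def compute(elems, acc):
    elems = []
    for acc in t:
        if acc < acc:
            elems.append(acc // k % t[t])
    t = t + gain
    t = t - k // k
    handle(t)
    t = t % (15 <= k)
    elems = elems - 4
    return gain

elems = elems - 4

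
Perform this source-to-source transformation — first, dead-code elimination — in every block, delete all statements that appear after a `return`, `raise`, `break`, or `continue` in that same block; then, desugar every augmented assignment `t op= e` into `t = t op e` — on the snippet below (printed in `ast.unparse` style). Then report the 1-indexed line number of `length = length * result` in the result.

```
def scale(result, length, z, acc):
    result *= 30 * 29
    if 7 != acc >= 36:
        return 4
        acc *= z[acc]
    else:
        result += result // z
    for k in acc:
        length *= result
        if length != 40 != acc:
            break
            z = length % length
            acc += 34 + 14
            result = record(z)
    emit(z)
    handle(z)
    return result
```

Transformed code:
def scale(result, length, z, acc):
    result = result * (30 * 29)
    if 7 != acc >= 36:
        return 4
    else:
        result = result + result // z
    for k in acc:
        length = length * result
        if length != 40 != acc:
            break
    emit(z)
    handle(z)
    return result

8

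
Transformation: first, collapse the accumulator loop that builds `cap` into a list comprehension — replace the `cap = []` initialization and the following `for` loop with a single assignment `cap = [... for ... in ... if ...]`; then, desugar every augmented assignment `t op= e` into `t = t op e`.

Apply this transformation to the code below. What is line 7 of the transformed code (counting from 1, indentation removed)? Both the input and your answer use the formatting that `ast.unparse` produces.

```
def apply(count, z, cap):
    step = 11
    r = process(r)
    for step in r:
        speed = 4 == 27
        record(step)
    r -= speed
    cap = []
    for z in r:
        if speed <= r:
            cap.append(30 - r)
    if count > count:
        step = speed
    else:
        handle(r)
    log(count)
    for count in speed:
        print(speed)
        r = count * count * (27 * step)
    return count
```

Transformed code:
def apply(count, z, cap):
    step = 11
    r = process(r)
    for step in r:
        speed = 4 == 27
        record(step)
    r = r - speed
    cap = [30 - r for z in r if speed <= r]
    if count > count:
        step = speed
    else:
        handle(r)
    log(count)
    for count in speed:
        print(speed)
        r = count * count * (27 * step)
    return count

r = r - speed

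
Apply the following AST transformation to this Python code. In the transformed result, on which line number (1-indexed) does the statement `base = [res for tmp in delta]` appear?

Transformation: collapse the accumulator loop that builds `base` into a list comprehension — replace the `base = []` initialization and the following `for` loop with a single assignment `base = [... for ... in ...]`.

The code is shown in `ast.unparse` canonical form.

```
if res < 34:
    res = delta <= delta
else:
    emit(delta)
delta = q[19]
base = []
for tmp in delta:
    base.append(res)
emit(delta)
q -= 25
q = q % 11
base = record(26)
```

Transformed code:
if res < 34:
    res = delta <= delta
else:
    emit(delta)
delta = q[19]
base = [res for tmp in delta]
emit(delta)
q -= 25
q = q % 11
base = record(26)

6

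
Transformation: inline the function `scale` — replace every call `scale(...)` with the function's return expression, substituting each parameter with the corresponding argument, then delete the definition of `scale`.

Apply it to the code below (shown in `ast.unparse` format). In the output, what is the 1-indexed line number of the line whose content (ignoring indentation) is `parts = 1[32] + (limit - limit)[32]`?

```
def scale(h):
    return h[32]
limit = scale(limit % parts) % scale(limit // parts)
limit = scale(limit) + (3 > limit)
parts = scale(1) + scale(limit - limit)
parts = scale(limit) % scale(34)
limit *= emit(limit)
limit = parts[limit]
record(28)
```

Transformed code:
limit = (limit % parts)[32] % (limit // parts)[32]
limit = limit[32] + (3 > limit)
parts = 1[32] + (limit - limit)[32]
parts = limit[32] % 34[32]
limit *= emit(limit)
limit = parts[limit]
record(28)

3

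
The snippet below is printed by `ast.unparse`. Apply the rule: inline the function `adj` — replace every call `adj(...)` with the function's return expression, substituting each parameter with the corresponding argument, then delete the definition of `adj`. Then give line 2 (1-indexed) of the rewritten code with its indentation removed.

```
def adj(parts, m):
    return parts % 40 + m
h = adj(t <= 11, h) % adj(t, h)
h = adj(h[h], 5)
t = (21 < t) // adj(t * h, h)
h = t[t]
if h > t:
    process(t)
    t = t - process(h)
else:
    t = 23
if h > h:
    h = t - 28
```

h = h[h] % 40 + 5

Transformed code:
h = ((t <= 11) % 40 + h) % (t % 40 + h)
h = h[h] % 40 + 5
t = (21 < t) // (t * h % 40 + h)
h = t[t]
if h > t:
    process(t)
    t = t - process(h)
else:
    t = 23
if h > h:
    h = t - 28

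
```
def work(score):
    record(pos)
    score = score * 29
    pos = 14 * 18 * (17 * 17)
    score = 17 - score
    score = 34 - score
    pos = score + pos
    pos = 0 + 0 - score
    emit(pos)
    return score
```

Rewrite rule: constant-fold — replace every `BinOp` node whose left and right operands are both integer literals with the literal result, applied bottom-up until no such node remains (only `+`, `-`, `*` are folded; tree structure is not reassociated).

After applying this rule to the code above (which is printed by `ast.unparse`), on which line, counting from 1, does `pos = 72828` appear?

4

Transformed code:
def work(score):
    record(pos)
    score = score * 29
    pos = 72828
    score = 17 - score
    score = 34 - score
    pos = score + pos
    pos = 0 - score
    emit(pos)
    return score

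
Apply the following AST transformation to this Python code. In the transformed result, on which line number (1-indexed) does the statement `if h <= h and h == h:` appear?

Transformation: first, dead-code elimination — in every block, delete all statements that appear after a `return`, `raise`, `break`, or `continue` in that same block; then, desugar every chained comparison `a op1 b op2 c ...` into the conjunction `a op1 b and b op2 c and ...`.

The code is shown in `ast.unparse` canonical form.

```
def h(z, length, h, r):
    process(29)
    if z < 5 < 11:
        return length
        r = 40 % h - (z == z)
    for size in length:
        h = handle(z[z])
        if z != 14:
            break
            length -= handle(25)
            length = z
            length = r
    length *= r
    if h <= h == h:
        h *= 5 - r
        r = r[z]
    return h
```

Transformed code:
def h(z, length, h, r):
    process(29)
    if z < 5 and 5 < 11:
        return length
    for size in length:
        h = handle(z[z])
        if z != 14:
            break
    length *= r
    if h <= h and h == h:
        h *= 5 - r
        r = r[z]
    return h

10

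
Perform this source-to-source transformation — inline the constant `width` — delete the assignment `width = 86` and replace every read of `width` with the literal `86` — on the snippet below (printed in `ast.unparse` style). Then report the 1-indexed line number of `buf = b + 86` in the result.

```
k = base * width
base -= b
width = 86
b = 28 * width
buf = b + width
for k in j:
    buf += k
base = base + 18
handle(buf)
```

4

Transformed code:
k = base * 86
base -= b
b = 28 * 86
buf = b + 86
for k in j:
    buf += k
base = base + 18
handle(buf)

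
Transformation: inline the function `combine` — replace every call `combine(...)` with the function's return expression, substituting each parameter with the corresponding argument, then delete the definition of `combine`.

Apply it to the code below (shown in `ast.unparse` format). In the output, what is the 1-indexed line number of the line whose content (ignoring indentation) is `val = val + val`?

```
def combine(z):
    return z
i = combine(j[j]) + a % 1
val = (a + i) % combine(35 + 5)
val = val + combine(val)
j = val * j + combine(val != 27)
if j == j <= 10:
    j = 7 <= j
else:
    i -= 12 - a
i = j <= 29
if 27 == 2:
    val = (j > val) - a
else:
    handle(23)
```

3

Transformed code:
i = j[j] + a % 1
val = (a + i) % (35 + 5)
val = val + val
j = val * j + (val != 27)
if j == j <= 10:
    j = 7 <= j
else:
    i -= 12 - a
i = j <= 29
if 27 == 2:
    val = (j > val) - a
else:
    handle(23)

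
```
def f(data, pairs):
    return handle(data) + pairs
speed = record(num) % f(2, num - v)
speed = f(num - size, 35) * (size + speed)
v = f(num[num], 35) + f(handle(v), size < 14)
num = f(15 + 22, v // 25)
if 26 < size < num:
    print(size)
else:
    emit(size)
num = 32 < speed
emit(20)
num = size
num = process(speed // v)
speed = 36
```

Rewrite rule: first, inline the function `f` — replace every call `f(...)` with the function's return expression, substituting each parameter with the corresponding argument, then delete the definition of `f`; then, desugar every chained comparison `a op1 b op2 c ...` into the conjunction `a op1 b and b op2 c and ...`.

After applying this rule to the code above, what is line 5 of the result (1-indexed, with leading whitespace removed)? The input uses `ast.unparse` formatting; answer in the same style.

Transformed code:
speed = record(num) % (handle(2) + (num - v))
speed = (handle(num - size) + 35) * (size + speed)
v = handle(num[num]) + 35 + (handle(handle(v)) + (size < 14))
num = handle(15 + 22) + v // 25
if 26 < size and size < num:
    print(size)
else:
    emit(size)
num = 32 < speed
emit(20)
num = size
num = process(speed // v)
speed = 36

if 26 < size and size < num:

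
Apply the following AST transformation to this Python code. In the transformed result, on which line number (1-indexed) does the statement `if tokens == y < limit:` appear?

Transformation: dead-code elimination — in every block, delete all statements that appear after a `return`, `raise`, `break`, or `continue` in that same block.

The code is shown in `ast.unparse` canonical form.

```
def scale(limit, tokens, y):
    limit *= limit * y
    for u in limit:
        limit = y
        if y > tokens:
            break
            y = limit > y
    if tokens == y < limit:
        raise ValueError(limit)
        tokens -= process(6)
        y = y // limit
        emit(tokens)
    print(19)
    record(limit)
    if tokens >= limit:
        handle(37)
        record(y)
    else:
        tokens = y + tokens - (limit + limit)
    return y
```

7

Transformed code:
def scale(limit, tokens, y):
    limit *= limit * y
    for u in limit:
        limit = y
        if y > tokens:
            break
    if tokens == y < limit:
        raise ValueError(limit)
    print(19)
    record(limit)
    if tokens >= limit:
        handle(37)
        record(y)
    else:
        tokens = y + tokens - (limit + limit)
    return y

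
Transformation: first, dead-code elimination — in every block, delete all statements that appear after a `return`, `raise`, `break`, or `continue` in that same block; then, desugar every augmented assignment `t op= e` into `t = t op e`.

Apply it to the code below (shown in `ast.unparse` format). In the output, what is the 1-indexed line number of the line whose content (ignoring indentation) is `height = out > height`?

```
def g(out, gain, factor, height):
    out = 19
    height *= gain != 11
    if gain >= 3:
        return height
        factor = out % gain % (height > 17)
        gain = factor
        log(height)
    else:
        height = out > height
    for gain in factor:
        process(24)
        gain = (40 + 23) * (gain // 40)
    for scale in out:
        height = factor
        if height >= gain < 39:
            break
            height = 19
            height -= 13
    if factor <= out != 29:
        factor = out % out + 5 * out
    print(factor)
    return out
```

7

Transformed code:
def g(out, gain, factor, height):
    out = 19
    height = height * (gain != 11)
    if gain >= 3:
        return height
    else:
        height = out > height
    for gain in factor:
        process(24)
        gain = (40 + 23) * (gain // 40)
    for scale in out:
        height = factor
        if height >= gain < 39:
            break
    if factor <= out != 29:
        factor = out % out + 5 * out
    print(factor)
    return out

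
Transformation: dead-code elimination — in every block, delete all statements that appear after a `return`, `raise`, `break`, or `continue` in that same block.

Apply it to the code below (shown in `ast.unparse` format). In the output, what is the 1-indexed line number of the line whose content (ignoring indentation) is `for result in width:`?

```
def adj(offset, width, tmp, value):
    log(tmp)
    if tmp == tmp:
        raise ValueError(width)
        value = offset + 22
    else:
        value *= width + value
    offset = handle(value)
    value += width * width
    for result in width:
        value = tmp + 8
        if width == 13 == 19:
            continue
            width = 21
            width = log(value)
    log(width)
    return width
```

Transformed code:
def adj(offset, width, tmp, value):
    log(tmp)
    if tmp == tmp:
        raise ValueError(width)
    else:
        value *= width + value
    offset = handle(value)
    value += width * width
    for result in width:
        value = tmp + 8
        if width == 13 == 19:
            continue
    log(width)
    return width

9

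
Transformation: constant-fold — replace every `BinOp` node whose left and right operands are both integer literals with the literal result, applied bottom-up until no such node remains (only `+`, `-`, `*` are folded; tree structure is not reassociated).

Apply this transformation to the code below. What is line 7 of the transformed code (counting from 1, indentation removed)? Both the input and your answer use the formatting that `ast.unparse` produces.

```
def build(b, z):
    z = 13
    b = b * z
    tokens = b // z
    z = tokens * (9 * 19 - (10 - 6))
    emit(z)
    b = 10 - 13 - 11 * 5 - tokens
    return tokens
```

b = -58 - tokens

Transformed code:
def build(b, z):
    z = 13
    b = b * z
    tokens = b // z
    z = tokens * 167
    emit(z)
    b = -58 - tokens
    return tokens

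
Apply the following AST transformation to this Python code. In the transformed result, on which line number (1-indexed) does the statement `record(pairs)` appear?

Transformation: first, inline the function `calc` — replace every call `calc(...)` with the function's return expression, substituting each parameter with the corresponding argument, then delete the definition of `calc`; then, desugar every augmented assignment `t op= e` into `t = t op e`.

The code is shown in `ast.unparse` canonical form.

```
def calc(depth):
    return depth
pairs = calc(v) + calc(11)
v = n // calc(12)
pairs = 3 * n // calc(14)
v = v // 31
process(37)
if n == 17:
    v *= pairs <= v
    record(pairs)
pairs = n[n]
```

8

Transformed code:
pairs = v + 11
v = n // 12
pairs = 3 * n // 14
v = v // 31
process(37)
if n == 17:
    v = v * (pairs <= v)
    record(pairs)
pairs = n[n]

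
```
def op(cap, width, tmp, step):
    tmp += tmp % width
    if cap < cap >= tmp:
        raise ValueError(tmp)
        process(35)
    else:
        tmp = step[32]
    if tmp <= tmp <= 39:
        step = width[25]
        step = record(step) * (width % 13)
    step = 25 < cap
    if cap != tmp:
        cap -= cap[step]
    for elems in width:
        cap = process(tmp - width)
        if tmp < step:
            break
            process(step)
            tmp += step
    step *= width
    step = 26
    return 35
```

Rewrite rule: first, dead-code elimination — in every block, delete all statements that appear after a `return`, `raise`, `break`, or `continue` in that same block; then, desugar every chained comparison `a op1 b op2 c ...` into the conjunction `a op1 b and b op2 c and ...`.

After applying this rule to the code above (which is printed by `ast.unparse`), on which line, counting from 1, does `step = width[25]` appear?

8

Transformed code:
def op(cap, width, tmp, step):
    tmp += tmp % width
    if cap < cap and cap >= tmp:
        raise ValueError(tmp)
    else:
        tmp = step[32]
    if tmp <= tmp and tmp <= 39:
        step = width[25]
        step = record(step) * (width % 13)
    step = 25 < cap
    if cap != tmp:
        cap -= cap[step]
    for elems in width:
        cap = process(tmp - width)
        if tmp < step:
            break
    step *= width
    step = 26
    return 35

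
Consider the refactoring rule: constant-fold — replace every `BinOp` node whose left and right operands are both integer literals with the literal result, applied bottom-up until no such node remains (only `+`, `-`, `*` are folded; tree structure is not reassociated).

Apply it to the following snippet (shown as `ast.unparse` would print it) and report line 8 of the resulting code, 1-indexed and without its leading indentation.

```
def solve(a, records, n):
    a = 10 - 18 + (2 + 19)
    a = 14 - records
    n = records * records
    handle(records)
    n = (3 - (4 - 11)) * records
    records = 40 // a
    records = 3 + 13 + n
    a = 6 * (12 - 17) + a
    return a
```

Transformed code:
def solve(a, records, n):
    a = 13
    a = 14 - records
    n = records * records
    handle(records)
    n = 10 * records
    records = 40 // a
    records = 16 + n
    a = -30 + a
    return a

records = 16 + n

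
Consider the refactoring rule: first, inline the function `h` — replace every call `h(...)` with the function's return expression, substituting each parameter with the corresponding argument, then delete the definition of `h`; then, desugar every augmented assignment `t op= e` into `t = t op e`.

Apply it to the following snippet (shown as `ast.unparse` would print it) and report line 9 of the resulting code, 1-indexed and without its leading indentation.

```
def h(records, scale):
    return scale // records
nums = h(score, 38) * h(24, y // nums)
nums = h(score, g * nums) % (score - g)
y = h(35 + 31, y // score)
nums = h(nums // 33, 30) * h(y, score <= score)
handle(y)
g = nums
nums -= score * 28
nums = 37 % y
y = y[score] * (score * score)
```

y = y[score] * (score * score)

Transformed code:
nums = 38 // score * (y // nums // 24)
nums = g * nums // score % (score - g)
y = y // score // (35 + 31)
nums = 30 // (nums // 33) * ((score <= score) // y)
handle(y)
g = nums
nums = nums - score * 28
nums = 37 % y
y = y[score] * (score * score)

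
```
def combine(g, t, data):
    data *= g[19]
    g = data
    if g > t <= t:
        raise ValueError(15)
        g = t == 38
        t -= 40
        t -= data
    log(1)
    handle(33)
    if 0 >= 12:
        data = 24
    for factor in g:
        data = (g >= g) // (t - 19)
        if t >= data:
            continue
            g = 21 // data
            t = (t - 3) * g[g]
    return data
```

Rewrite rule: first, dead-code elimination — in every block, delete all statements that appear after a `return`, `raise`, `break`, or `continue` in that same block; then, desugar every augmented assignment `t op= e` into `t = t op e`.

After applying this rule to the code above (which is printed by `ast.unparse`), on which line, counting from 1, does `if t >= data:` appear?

12

Transformed code:
def combine(g, t, data):
    data = data * g[19]
    g = data
    if g > t <= t:
        raise ValueError(15)
    log(1)
    handle(33)
    if 0 >= 12:
        data = 24
    for factor in g:
        data = (g >= g) // (t - 19)
        if t >= data:
            continue
    return data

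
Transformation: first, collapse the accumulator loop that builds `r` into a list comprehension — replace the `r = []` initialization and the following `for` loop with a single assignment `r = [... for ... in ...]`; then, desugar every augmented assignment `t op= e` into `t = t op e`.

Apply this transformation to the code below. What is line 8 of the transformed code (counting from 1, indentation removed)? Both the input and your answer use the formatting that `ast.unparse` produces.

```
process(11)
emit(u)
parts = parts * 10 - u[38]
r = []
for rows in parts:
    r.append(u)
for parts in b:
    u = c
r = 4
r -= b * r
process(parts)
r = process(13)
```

r = r - b * r

Transformed code:
process(11)
emit(u)
parts = parts * 10 - u[38]
r = [u for rows in parts]
for parts in b:
    u = c
r = 4
r = r - b * r
process(parts)
r = process(13)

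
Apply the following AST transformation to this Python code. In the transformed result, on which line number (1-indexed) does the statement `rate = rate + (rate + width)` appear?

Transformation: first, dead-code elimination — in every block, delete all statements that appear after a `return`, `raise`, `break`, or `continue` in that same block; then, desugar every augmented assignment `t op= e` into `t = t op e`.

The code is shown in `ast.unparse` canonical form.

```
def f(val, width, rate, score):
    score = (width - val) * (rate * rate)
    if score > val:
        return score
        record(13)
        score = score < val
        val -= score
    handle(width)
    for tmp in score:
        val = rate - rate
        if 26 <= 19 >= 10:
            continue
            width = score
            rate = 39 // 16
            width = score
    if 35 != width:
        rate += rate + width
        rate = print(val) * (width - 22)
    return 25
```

11

Transformed code:
def f(val, width, rate, score):
    score = (width - val) * (rate * rate)
    if score > val:
        return score
    handle(width)
    for tmp in score:
        val = rate - rate
        if 26 <= 19 >= 10:
            continue
    if 35 != width:
        rate = rate + (rate + width)
        rate = print(val) * (width - 22)
    return 25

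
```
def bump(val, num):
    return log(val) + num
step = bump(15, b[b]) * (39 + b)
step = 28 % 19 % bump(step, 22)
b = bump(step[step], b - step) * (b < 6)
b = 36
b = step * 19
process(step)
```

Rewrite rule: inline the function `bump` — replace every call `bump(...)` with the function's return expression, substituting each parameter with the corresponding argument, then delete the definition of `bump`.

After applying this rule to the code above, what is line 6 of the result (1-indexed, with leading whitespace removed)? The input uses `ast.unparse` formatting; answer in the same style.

process(step)

Transformed code:
step = (log(15) + b[b]) * (39 + b)
step = 28 % 19 % (log(step) + 22)
b = (log(step[step]) + (b - step)) * (b < 6)
b = 36
b = step * 19
process(step)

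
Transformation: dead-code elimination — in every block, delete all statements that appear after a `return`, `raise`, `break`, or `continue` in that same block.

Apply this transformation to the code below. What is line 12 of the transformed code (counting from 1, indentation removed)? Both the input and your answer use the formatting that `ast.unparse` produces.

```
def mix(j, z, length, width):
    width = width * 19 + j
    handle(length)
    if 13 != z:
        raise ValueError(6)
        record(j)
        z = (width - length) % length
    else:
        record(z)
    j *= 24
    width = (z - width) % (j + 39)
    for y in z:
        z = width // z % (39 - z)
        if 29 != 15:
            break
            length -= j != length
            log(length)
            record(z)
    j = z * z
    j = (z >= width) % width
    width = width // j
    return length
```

if 29 != 15:

Transformed code:
def mix(j, z, length, width):
    width = width * 19 + j
    handle(length)
    if 13 != z:
        raise ValueError(6)
    else:
        record(z)
    j *= 24
    width = (z - width) % (j + 39)
    for y in z:
        z = width // z % (39 - z)
        if 29 != 15:
            break
    j = z * z
    j = (z >= width) % width
    width = width // j
    return length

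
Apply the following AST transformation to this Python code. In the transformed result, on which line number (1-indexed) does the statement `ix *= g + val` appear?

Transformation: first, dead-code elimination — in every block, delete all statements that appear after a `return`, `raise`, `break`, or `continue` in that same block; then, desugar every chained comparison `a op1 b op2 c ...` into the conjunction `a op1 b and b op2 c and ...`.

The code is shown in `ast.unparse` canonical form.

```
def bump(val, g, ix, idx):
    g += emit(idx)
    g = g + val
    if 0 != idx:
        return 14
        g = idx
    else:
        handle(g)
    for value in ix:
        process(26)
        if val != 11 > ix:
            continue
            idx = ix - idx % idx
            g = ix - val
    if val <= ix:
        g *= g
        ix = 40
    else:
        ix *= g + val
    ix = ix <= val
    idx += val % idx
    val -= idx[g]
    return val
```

16

Transformed code:
def bump(val, g, ix, idx):
    g += emit(idx)
    g = g + val
    if 0 != idx:
        return 14
    else:
        handle(g)
    for value in ix:
        process(26)
        if val != 11 and 11 > ix:
            continue
    if val <= ix:
        g *= g
        ix = 40
    else:
        ix *= g + val
    ix = ix <= val
    idx += val % idx
    val -= idx[g]
    return val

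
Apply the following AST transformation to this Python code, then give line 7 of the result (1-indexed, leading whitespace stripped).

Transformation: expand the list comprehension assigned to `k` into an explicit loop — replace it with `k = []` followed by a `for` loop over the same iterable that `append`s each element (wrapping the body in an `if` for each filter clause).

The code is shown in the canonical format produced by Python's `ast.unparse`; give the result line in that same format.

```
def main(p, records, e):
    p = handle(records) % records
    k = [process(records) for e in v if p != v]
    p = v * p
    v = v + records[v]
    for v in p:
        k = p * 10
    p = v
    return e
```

Transformed code:
def main(p, records, e):
    p = handle(records) % records
    k = []
    for e in v:
        if p != v:
            k.append(process(records))
    p = v * p
    v = v + records[v]
    for v in p:
        k = p * 10
    p = v
    return e

p = v * p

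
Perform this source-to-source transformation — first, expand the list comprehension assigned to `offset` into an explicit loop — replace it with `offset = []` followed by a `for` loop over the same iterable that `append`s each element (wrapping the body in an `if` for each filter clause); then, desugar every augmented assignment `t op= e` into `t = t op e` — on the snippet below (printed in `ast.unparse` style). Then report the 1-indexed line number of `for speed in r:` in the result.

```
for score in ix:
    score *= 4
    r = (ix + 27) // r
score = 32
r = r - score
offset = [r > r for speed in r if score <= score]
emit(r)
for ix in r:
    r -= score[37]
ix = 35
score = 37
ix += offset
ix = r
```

Transformed code:
for score in ix:
    score = score * 4
    r = (ix + 27) // r
score = 32
r = r - score
offset = []
for speed in r:
    if score <= score:
        offset.append(r > r)
emit(r)
for ix in r:
    r = r - score[37]
ix = 35
score = 37
ix = ix + offset
ix = r

7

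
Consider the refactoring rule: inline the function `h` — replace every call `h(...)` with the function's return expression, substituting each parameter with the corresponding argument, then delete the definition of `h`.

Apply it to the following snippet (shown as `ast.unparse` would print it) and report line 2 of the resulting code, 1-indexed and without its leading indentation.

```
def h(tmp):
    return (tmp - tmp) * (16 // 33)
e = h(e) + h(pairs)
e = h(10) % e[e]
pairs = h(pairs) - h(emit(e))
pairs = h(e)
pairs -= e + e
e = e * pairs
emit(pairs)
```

Transformed code:
e = (e - e) * (16 // 33) + (pairs - pairs) * (16 // 33)
e = (10 - 10) * (16 // 33) % e[e]
pairs = (pairs - pairs) * (16 // 33) - (emit(e) - emit(e)) * (16 // 33)
pairs = (e - e) * (16 // 33)
pairs -= e + e
e = e * pairs
emit(pairs)

e = (10 - 10) * (16 // 33) % e[e]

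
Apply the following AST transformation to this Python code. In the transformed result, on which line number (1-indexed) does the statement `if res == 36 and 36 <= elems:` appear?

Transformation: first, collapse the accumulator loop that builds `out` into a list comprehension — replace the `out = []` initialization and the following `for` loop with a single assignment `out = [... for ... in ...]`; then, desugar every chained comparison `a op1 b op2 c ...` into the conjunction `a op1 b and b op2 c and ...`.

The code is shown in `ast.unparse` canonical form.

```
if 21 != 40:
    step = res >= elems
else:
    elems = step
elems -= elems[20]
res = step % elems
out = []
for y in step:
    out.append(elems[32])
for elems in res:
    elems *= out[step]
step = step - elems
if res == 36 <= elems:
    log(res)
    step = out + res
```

Transformed code:
if 21 != 40:
    step = res >= elems
else:
    elems = step
elems -= elems[20]
res = step % elems
out = [elems[32] for y in step]
for elems in res:
    elems *= out[step]
step = step - elems
if res == 36 and 36 <= elems:
    log(res)
    step = out + res

11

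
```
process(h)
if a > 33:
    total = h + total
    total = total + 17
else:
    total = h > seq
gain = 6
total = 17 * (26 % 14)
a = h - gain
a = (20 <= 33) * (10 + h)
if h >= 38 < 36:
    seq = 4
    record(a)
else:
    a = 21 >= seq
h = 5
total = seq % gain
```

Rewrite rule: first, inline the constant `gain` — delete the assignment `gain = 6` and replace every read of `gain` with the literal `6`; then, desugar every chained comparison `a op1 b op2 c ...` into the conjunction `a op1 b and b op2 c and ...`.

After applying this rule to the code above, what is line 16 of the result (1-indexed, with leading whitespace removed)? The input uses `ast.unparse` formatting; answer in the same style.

total = seq % 6

Transformed code:
process(h)
if a > 33:
    total = h + total
    total = total + 17
else:
    total = h > seq
total = 17 * (26 % 14)
a = h - 6
a = (20 <= 33) * (10 + h)
if h >= 38 and 38 < 36:
    seq = 4
    record(a)
else:
    a = 21 >= seq
h = 5
total = seq % 6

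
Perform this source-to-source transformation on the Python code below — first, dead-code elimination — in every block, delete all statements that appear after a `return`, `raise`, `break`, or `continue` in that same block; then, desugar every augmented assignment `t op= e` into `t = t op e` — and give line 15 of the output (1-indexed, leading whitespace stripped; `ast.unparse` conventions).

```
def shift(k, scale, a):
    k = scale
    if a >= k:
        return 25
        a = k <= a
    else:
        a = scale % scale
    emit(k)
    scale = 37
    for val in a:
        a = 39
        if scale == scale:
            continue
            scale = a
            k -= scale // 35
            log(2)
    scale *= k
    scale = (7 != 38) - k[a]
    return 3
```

Transformed code:
def shift(k, scale, a):
    k = scale
    if a >= k:
        return 25
    else:
        a = scale % scale
    emit(k)
    scale = 37
    for val in a:
        a = 39
        if scale == scale:
            continue
    scale = scale * k
    scale = (7 != 38) - k[a]
    return 3

return 3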